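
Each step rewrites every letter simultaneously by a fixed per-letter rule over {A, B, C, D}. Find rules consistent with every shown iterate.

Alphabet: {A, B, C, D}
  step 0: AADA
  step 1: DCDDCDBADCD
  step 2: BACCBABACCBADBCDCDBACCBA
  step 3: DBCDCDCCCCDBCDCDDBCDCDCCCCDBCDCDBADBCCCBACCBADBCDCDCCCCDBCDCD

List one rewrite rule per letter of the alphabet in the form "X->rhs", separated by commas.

  step 2 ⇒ step 3: BACCBABACCBADBCDCDBACCBA ⇒ DBC·DCD·CC·CC·DBC·DCD·DBC·DCD·CC·CC·DBC·DCD·BA·DBC·CC·BA·CC·BA·DBC·DCD·CC·CC·DBC·DCD
    A ↦ DCD
    B ↦ DBC
    C ↦ CC
    D ↦ BA

A->DCD, B->DBC, C->CC, D->BA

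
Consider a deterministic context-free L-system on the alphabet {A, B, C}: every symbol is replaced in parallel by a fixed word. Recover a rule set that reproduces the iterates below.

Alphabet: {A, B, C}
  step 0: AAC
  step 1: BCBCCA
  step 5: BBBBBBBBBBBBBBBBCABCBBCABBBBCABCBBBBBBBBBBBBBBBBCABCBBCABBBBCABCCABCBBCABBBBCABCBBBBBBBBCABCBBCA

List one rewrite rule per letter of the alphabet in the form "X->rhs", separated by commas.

A->BC, B->BB, C->CA

  step 0 ⇒ step 1: AAC ⇒ BC·BC·CA
    A ↦ BC
    C ↦ CA
    B ↦ BB  (constrained at step 1)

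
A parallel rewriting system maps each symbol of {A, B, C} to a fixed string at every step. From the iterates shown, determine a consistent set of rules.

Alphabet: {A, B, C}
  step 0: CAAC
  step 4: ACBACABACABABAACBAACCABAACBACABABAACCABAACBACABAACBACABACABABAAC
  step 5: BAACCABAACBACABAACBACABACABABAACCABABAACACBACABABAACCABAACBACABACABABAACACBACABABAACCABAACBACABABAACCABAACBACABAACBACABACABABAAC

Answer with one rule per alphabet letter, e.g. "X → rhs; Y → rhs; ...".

A->BA, B->CA, C->AC

  step 4 ⇒ step 5: ACBACABACABABAACBAACCABAACBACABABAACCABAACBACABAACBACABACABABAAC ⇒ BA·AC·CA·BA·AC·BA·CA·BA·AC·BA·CA·BA·CA·BA·BA·AC·CA·BA·BA·AC·AC·BA·CA·BA·BA·AC·CA·BA·AC·BA·CA·BA·CA·BA·BA·AC·AC·BA·CA·BA·BA·AC·CA·BA·AC·BA·CA·BA·BA·AC·CA·BA·AC·BA·CA·BA·AC·BA·CA·BA·CA·BA·BA·AC
    A ↦ BA
    B ↦ CA
    C ↦ AC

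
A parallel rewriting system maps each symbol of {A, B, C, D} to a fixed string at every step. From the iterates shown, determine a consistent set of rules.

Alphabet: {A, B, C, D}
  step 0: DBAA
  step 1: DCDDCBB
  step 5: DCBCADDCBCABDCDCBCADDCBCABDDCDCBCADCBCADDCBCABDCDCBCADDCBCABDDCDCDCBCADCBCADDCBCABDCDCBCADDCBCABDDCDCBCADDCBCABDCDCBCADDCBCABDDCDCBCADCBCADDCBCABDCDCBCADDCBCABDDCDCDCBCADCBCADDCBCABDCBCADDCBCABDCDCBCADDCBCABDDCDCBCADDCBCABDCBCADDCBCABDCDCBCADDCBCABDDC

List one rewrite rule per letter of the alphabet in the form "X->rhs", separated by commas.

  step 0 ⇒ step 1: DBAA ⇒ DC·DDC·B·B
    A ↦ B
    B ↦ DDC
    D ↦ DC
    C ↦ BCA  (constrained at step 1)

A->B, B->DDC, C->BCA, D->DC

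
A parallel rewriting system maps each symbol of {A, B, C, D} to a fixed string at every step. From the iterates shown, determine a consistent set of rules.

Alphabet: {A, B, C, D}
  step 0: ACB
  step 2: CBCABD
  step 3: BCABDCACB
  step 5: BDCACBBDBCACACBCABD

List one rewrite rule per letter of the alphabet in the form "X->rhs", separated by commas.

A->D, B->CA, C->B, D->CB

  step 2 ⇒ step 3: CBCABD ⇒ B·CA·B·D·CA·CB
    A ↦ D
    B ↦ CA
    C ↦ B
    D ↦ CB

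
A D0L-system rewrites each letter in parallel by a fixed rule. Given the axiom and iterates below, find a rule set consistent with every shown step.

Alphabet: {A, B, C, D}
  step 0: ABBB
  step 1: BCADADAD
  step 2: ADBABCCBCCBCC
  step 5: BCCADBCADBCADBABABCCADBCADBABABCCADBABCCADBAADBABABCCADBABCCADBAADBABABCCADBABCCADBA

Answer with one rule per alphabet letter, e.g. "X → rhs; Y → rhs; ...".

A->BC, B->AD, C->BA, D->C

  step 1 ⇒ step 2: BCADADAD ⇒ AD·BA·BC·C·BC·C·BC·C
    A ↦ BC
    B ↦ AD
    C ↦ BA
    D ↦ C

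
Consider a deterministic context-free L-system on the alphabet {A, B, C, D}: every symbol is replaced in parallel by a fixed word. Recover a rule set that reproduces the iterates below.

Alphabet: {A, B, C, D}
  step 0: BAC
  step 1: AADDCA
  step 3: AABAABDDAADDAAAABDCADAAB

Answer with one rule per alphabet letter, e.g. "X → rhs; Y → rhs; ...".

A->D, B->AA, C->DCA, D->AAB

  step 0 ⇒ step 1: BAC ⇒ AA·D·DCA
    A ↦ D
    B ↦ AA
    C ↦ DCA
    D ↦ AAB  (constrained at step 1)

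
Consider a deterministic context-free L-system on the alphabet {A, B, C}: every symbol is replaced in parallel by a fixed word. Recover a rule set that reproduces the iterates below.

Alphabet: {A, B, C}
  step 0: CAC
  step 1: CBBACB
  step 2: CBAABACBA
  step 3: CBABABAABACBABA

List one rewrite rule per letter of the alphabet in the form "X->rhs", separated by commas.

  step 2 ⇒ step 3: CBAABACBA ⇒ CB·A·BA·BA·A·BA·CB·A·BA
    A ↦ BA
    B ↦ A
    C ↦ CB

A->BA, B->A, C->CB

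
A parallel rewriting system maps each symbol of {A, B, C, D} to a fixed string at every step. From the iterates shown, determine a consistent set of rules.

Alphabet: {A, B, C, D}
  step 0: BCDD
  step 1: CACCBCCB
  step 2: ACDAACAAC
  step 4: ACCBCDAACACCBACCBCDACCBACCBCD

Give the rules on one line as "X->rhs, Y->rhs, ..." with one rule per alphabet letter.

A->CD, B->C, C->A, D->CCB

  step 1 ⇒ step 2: CACCBCCB ⇒ A·CD·A·A·C·A·A·C
    A ↦ CD
    B ↦ C
    C ↦ A
  step 0 ⇒ step 1: BCDD ⇒ C·A·CCB·CCB
    D ↦ CCB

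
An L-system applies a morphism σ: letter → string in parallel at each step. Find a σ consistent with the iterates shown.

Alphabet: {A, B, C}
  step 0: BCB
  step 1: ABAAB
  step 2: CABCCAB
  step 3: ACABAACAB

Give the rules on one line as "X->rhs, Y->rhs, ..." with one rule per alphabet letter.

  step 2 ⇒ step 3: CABCCAB ⇒ A·C·AB·A·A·C·AB
    A ↦ C
    B ↦ AB
    C ↦ A

A->C, B->AB, C->A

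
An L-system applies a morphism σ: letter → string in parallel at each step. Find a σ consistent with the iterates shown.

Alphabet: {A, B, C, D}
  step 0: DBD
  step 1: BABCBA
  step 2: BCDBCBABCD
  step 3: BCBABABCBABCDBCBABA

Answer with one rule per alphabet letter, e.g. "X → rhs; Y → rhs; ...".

  step 2 ⇒ step 3: BCDBCBABCD ⇒ BC·BA·BA·BC·BA·BC·D·BC·BA·BA
    A ↦ D
    B ↦ BC
    C ↦ BA
    D ↦ BA

A->D, B->BC, C->BA, D->BA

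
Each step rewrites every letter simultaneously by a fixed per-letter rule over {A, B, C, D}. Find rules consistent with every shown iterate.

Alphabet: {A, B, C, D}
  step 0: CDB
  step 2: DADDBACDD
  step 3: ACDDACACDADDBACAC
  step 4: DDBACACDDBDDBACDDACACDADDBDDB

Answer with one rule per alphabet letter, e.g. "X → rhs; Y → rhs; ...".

  step 3 ⇒ step 4: ACDDACACDADDBACAC ⇒ DD·B·AC·AC·DD·B·DD·B·AC·DD·AC·AC·DA·DD·B·DD·B
    A ↦ DD
    B ↦ DA
    C ↦ B
    D ↦ AC

A->DD, B->DA, C->B, D->AC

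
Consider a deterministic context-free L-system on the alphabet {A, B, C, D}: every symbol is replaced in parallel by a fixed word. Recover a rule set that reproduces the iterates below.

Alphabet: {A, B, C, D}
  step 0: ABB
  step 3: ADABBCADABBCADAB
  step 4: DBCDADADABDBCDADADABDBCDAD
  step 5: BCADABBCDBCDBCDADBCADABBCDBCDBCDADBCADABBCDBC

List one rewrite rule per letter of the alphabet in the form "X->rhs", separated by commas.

  step 4 ⇒ step 5: DBCDADADABDBCDADADABDBCDAD ⇒ BC·AD·AB·BC·D·BC·D·BC·D·AD·BC·AD·AB·BC·D·BC·D·BC·D·AD·BC·AD·AB·BC·D·BC
    A ↦ D
    B ↦ AD
    C ↦ AB
    D ↦ BC

A->D, B->AD, C->AB, D->BC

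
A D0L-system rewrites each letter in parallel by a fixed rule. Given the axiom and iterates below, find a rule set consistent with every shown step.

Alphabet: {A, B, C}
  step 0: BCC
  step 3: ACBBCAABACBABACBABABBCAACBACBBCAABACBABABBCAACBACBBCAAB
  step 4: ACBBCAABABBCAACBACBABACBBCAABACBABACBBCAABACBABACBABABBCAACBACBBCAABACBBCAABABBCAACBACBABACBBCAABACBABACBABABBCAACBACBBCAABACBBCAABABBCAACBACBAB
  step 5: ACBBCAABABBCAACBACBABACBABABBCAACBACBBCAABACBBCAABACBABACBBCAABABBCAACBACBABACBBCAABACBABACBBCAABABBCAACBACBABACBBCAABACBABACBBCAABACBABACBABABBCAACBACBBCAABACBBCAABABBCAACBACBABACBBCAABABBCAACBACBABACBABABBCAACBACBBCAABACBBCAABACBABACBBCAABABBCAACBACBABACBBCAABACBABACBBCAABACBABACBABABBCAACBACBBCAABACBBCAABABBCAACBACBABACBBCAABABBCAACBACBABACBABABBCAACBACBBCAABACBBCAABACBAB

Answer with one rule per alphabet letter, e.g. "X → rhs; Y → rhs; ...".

A->ACB, B->AB, C->BCA

  step 4 ⇒ step 5: ACBBCAABABBCAACBACBABACBBCAABACBABACBBCAABACBABACBABABBCAACBACBBCAABACBBCAABABBCAACBACBABACBBCAABACBABACBABABBCAACBACBBCAABACBBCAABABBCAACBACBAB ⇒ ACB·BCA·AB·AB·BCA·ACB·ACB·AB·ACB·AB·AB·BCA·ACB·ACB·BCA·AB·ACB·BCA·AB·ACB·AB·ACB·BCA·AB·AB·BCA·ACB·ACB·AB·ACB·BCA·AB·ACB·AB·ACB·BCA·AB·AB·BCA·ACB·ACB·AB·ACB·BCA·AB·ACB·AB·ACB·BCA·AB·ACB·AB·ACB·AB·AB·BCA·ACB·ACB·BCA·AB·ACB·BCA·AB·AB·BCA·ACB·ACB·AB·ACB·BCA·AB·AB·BCA·ACB·ACB·AB·ACB·AB·AB·BCA·ACB·ACB·BCA·AB·ACB·BCA·AB·ACB·AB·ACB·BCA·AB·AB·BCA·ACB·ACB·AB·ACB·BCA·AB·ACB·AB·ACB·BCA·AB·ACB·AB·ACB·AB·AB·BCA·ACB·ACB·BCA·AB·ACB·BCA·AB·AB·BCA·ACB·ACB·AB·ACB·BCA·AB·AB·BCA·ACB·ACB·AB·ACB·AB·AB·BCA·ACB·ACB·BCA·AB·ACB·BCA·AB·ACB·AB
    A ↦ ACB
    B ↦ AB
    C ↦ BCA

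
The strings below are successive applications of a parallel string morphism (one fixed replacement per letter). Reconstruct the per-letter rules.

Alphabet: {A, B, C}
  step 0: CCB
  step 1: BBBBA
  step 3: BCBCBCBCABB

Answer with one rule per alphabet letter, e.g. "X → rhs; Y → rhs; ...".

A->BC, B->A, C->BB

  step 0 ⇒ step 1: CCB ⇒ BB·BB·A
    B ↦ A
    C ↦ BB
    A ↦ BC  (constrained at step 1)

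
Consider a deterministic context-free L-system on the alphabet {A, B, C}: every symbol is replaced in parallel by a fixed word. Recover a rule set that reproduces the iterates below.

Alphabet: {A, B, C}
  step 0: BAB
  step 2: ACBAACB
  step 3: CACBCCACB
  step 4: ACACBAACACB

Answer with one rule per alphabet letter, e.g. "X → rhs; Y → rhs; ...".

A->C, B->CB, C->A

  step 3 ⇒ step 4: CACBCCACB ⇒ A·C·A·CB·A·A·C·A·CB
    A ↦ C
    B ↦ CB
    C ↦ A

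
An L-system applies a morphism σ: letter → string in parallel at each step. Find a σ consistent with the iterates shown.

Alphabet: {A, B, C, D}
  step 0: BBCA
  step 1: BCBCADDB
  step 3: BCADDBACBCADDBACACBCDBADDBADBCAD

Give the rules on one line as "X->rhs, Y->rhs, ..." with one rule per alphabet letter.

  step 0 ⇒ step 1: BBCA ⇒ BC·BC·AD·DB
    A ↦ DB
    B ↦ BC
    C ↦ AD
    D ↦ AC  (constrained at step 1)

A->DB, B->BC, C->AD, D->AC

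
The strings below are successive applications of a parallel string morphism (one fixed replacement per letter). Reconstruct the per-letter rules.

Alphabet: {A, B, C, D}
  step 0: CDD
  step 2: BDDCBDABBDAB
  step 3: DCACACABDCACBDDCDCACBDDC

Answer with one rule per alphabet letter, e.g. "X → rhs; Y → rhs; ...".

  step 2 ⇒ step 3: BDDCBDABBDAB ⇒ DC·AC·AC·AB·DC·AC·BD·DC·DC·AC·BD·DC
    A ↦ BD
    B ↦ DC
    C ↦ AB
    D ↦ AC

A->BD, B->DC, C->AB, D->AC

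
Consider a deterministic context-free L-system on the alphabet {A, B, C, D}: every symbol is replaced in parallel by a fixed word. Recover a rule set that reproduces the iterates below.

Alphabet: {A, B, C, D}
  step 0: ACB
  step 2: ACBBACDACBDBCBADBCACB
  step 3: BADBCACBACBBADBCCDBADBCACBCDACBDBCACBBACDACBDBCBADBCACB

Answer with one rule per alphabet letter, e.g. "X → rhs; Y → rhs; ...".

A->BA, B->ACB, C->DBC, D->CD

  step 2 ⇒ step 3: ACBBACDACBDBCBADBCACB ⇒ BA·DBC·ACB·ACB·BA·DBC·CD·BA·DBC·ACB·CD·ACB·DBC·ACB·BA·CD·ACB·DBC·BA·DBC·ACB
    A ↦ BA
    B ↦ ACB
    C ↦ DBC
    D ↦ CD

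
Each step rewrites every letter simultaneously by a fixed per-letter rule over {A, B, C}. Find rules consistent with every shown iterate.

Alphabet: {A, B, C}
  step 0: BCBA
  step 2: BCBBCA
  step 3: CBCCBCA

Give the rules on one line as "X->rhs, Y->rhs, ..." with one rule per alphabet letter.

  step 2 ⇒ step 3: BCBBCA ⇒ C·B·C·C·B·CA
    A ↦ CA
    B ↦ C
    C ↦ B

A->CA, B->C, C->B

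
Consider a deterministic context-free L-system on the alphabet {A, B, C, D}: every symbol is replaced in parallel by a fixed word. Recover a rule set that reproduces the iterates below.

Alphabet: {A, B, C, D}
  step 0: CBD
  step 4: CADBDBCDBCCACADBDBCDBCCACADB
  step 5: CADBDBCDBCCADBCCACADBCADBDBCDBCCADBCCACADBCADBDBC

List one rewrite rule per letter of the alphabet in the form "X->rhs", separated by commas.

  step 4 ⇒ step 5: CADBDBCDBCCACADBDBCDBCCACADB ⇒ CA·DB·DB·C·DB·C·CA·DB·C·CA·CA·DB·CA·DB·DB·C·DB·C·CA·DB·C·CA·CA·DB·CA·DB·DB·C
    A ↦ DB
    B ↦ C
    C ↦ CA
    D ↦ DB

A->DB, B->C, C->CA, D->DB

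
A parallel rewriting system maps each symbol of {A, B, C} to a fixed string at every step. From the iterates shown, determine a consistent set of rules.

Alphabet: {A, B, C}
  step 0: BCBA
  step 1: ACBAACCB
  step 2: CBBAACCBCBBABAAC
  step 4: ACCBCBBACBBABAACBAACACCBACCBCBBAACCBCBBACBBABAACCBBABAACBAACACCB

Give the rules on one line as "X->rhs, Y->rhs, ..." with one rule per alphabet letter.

  step 1 ⇒ step 2: ACBAACCB ⇒ CB·BA·AC·CB·CB·BA·BA·AC
    A ↦ CB
    B ↦ AC
    C ↦ BA

A->CB, B->AC, C->BA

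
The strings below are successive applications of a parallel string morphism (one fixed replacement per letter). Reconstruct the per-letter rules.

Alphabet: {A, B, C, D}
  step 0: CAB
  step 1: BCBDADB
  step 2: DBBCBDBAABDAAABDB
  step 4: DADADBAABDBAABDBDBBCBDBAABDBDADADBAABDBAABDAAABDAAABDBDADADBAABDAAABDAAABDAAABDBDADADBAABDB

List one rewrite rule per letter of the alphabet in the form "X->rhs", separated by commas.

A->DA, B->DB, C->BCB, D->AAB

  step 1 ⇒ step 2: BCBDADB ⇒ DB·BCB·DB·AAB·DA·AAB·DB
    A ↦ DA
    B ↦ DB
    C ↦ BCB
    D ↦ AAB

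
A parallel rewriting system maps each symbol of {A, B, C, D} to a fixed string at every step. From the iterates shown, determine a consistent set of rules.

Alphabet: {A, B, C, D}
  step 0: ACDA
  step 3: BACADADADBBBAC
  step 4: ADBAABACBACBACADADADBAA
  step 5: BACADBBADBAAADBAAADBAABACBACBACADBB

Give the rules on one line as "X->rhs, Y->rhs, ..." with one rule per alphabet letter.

A->B, B->AD, C->AA, D->AC

  step 4 ⇒ step 5: ADBAABACBACBACADADADBAA ⇒ B·AC·AD·B·B·AD·B·AA·AD·B·AA·AD·B·AA·B·AC·B·AC·B·AC·AD·B·B
    A ↦ B
    B ↦ AD
    C ↦ AA
    D ↦ AC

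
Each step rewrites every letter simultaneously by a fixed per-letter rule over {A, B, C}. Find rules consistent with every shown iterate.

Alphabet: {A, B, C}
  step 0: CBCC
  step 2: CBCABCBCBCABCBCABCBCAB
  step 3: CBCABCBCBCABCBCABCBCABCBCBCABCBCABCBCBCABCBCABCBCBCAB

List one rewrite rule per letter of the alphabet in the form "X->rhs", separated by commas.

  step 2 ⇒ step 3: CBCABCBCBCABCBCABCBCAB ⇒ CB·CAB·CB·CB·CAB·CB·CAB·CB·CAB·CB·CB·CAB·CB·CAB·CB·CB·CAB·CB·CAB·CB·CB·CAB
    A ↦ CB
    B ↦ CAB
    C ↦ CB

A->CB, B->CAB, C->CB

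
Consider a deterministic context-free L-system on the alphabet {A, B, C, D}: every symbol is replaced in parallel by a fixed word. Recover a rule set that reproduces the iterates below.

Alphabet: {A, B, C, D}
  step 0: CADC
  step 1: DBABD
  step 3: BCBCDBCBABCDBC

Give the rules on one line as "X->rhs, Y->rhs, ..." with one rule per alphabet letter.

  step 0 ⇒ step 1: CADC ⇒ D·BA·B·D
    A ↦ BA
    C ↦ D
    D ↦ B
    B ↦ BC  (constrained at step 1)

A->BA, B->BC, C->D, D->B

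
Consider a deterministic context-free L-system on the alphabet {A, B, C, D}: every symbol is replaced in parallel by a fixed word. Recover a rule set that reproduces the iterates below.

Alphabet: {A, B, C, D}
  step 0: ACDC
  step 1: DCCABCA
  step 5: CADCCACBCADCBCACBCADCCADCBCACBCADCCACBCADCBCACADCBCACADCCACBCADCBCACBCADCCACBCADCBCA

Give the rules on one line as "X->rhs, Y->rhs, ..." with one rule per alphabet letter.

A->DC, B->CB, C->CA, D->B

  step 0 ⇒ step 1: ACDC ⇒ DC·CA·B·CA
    A ↦ DC
    C ↦ CA
    D ↦ B
    B ↦ CB  (constrained at step 1)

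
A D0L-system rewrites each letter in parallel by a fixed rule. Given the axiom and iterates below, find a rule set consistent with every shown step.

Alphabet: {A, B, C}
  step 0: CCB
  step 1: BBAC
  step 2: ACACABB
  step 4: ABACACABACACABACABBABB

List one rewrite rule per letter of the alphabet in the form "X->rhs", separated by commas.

A->AB, B->AC, C->B

  step 1 ⇒ step 2: BBAC ⇒ AC·AC·AB·B
    A ↦ AB
    B ↦ AC
    C ↦ B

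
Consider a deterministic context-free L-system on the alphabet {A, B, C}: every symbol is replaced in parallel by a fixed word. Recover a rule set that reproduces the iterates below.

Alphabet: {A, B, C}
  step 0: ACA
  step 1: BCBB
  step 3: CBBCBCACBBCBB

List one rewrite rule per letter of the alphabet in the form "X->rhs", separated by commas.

A->B, B->CA, C->CB

  step 0 ⇒ step 1: ACA ⇒ B·CB·B
    A ↦ B
    C ↦ CB
    B ↦ CA  (constrained at step 1)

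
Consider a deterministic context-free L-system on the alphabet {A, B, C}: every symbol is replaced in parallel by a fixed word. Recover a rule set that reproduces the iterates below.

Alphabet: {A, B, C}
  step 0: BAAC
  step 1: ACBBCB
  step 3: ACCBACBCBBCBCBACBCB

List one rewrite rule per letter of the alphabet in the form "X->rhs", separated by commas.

  step 0 ⇒ step 1: BAAC ⇒ AC·B·B·CB
    A ↦ B
    B ↦ AC
    C ↦ CB

A->B, B->AC, C->CB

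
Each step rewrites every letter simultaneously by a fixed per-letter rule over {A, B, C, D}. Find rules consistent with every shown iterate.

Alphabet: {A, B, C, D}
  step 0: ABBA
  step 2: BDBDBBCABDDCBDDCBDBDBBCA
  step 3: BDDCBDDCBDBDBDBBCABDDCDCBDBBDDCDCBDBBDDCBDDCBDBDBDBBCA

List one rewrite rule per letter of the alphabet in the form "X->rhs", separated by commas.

A->BCA, B->BD, C->BDB, D->DC

  step 2 ⇒ step 3: BDBDBBCABDDCBDDCBDBDBBCA ⇒ BD·DC·BD·DC·BD·BD·BDB·BCA·BD·DC·DC·BDB·BD·DC·DC·BDB·BD·DC·BD·DC·BD·BD·BDB·BCA
    A ↦ BCA
    B ↦ BD
    C ↦ BDB
    D ↦ DC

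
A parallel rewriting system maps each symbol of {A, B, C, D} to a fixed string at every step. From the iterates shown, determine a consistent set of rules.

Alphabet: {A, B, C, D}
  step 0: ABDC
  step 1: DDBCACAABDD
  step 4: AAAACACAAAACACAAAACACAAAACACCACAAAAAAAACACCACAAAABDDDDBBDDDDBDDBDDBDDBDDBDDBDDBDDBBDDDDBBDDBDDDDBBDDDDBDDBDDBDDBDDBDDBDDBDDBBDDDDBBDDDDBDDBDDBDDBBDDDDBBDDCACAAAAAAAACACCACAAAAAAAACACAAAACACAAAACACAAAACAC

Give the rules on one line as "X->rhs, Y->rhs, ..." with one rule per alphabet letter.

A->DDB, B->CAC, C->BDD, D->AA

  step 0 ⇒ step 1: ABDC ⇒ DDB·CAC·AA·BDD
    A ↦ DDB
    B ↦ CAC
    C ↦ BDD
    D ↦ AA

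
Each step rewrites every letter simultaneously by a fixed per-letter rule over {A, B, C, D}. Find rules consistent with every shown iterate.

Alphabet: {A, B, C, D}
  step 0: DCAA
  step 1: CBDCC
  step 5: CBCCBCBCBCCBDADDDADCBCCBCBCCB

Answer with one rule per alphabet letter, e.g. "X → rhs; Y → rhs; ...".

A->C, B->AD, C->D, D->CB

  step 0 ⇒ step 1: DCAA ⇒ CB·D·C·C
    A ↦ C
    C ↦ D
    D ↦ CB
    B ↦ AD  (constrained at step 1)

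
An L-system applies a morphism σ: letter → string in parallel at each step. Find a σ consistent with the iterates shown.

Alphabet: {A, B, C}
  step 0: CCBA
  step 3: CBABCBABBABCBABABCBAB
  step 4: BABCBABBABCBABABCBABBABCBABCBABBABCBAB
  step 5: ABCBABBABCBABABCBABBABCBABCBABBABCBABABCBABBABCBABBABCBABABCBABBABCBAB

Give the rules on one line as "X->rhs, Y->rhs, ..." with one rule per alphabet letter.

A->CB, B->AB, C->B

  step 4 ⇒ step 5: BABCBABBABCBABABCBABBABCBABCBABBABCBAB ⇒ AB·CB·AB·B·AB·CB·AB·AB·CB·AB·B·AB·CB·AB·CB·AB·B·AB·CB·AB·AB·CB·AB·B·AB·CB·AB·B·AB·CB·AB·AB·CB·AB·B·AB·CB·AB
    A ↦ CB
    B ↦ AB
    C ↦ B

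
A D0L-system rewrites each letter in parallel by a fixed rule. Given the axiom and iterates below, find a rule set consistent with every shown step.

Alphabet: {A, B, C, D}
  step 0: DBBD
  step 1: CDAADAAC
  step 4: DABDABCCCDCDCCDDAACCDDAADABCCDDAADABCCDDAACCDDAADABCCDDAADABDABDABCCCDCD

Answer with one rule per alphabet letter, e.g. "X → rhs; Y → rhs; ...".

  step 0 ⇒ step 1: DBBD ⇒ C·DAA·DAA·C
    B ↦ DAA
    D ↦ C
    A ↦ CD  (constrained at step 1)
    C ↦ DAB  (constrained at step 1)

A->CD, B->DAA, C->DAB, D->C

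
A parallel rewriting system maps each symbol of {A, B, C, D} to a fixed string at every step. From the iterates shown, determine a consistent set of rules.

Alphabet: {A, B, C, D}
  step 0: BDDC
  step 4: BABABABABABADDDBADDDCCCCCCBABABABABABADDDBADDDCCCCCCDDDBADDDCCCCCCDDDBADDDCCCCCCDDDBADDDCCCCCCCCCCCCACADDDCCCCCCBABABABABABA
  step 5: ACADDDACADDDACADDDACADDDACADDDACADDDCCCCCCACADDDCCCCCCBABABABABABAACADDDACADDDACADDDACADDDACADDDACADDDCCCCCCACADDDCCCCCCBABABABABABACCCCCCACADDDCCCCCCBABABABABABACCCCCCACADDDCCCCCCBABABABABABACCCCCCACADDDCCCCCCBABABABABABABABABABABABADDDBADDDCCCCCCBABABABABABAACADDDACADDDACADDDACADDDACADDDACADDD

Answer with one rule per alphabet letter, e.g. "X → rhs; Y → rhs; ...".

A->DDD, B->ACA, C->BA, D->CC

  step 4 ⇒ step 5: BABABABABABADDDBADDDCCCCCCBABABABABABADDDBADDDCCCCCCDDDBADDDCCCCCCDDDBADDDCCCCCCDDDBADDDCCCCCCCCCCCCACADDDCCCCCCBABABABABABA ⇒ ACA·DDD·ACA·DDD·ACA·DDD·ACA·DDD·ACA·DDD·ACA·DDD·CC·CC·CC·ACA·DDD·CC·CC·CC·BA·BA·BA·BA·BA·BA·ACA·DDD·ACA·DDD·ACA·DDD·ACA·DDD·ACA·DDD·ACA·DDD·CC·CC·CC·ACA·DDD·CC·CC·CC·BA·BA·BA·BA·BA·BA·CC·CC·CC·ACA·DDD·CC·CC·CC·BA·BA·BA·BA·BA·BA·CC·CC·CC·ACA·DDD·CC·CC·CC·BA·BA·BA·BA·BA·BA·CC·CC·CC·ACA·DDD·CC·CC·CC·BA·BA·BA·BA·BA·BA·BA·BA·BA·BA·BA·BA·DDD·BA·DDD·CC·CC·CC·BA·BA·BA·BA·BA·BA·ACA·DDD·ACA·DDD·ACA·DDD·ACA·DDD·ACA·DDD·ACA·DDD
    A ↦ DDD
    B ↦ ACA
    C ↦ BA
    D ↦ CC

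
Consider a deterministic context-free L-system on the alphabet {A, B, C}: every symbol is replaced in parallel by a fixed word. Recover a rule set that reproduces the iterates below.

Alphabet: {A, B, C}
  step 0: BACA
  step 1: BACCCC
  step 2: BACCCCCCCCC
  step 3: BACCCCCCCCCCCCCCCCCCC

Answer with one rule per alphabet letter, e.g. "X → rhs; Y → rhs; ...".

  step 2 ⇒ step 3: BACCCCCCCCC ⇒ BA·C·CC·CC·CC·CC·CC·CC·CC·CC·CC
    A ↦ C
    B ↦ BA
    C ↦ CC

A->C, B->BA, C->CC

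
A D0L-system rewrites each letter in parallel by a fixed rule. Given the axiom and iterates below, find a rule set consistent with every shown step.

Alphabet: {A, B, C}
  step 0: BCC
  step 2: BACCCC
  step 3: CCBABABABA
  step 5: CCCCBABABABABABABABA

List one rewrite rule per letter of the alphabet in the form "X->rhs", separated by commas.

A->C, B->C, C->BA

  step 2 ⇒ step 3: BACCCC ⇒ C·C·BA·BA·BA·BA
    A ↦ C
    B ↦ C
    C ↦ BA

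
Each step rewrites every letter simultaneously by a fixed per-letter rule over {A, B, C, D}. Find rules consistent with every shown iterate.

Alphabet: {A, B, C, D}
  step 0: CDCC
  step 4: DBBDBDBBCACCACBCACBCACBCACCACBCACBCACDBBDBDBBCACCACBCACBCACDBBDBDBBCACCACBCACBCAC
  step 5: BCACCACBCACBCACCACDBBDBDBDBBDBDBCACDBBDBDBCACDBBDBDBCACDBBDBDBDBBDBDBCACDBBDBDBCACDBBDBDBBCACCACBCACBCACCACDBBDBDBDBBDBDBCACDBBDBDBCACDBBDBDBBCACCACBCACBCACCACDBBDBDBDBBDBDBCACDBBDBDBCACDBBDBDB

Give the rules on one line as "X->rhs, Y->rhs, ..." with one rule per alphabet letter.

  step 4 ⇒ step 5: DBBDBDBBCACCACBCACBCACBCACCACBCACBCACDBBDBDBBCACCACBCACBCACDBBDBDBBCACCACBCACBCAC ⇒ B·CAC·CAC·B·CAC·B·CAC·CAC·DB·BDB·DB·DB·BDB·DB·CAC·DB·BDB·DB·CAC·DB·BDB·DB·CAC·DB·BDB·DB·DB·BDB·DB·CAC·DB·BDB·DB·CAC·DB·BDB·DB·B·CAC·CAC·B·CAC·B·CAC·CAC·DB·BDB·DB·DB·BDB·DB·CAC·DB·BDB·DB·CAC·DB·BDB·DB·B·CAC·CAC·B·CAC·B·CAC·CAC·DB·BDB·DB·DB·BDB·DB·CAC·DB·BDB·DB·CAC·DB·BDB·DB
    A ↦ BDB
    B ↦ CAC
    C ↦ DB
    D ↦ B

A->BDB, B->CAC, C->DB, D->B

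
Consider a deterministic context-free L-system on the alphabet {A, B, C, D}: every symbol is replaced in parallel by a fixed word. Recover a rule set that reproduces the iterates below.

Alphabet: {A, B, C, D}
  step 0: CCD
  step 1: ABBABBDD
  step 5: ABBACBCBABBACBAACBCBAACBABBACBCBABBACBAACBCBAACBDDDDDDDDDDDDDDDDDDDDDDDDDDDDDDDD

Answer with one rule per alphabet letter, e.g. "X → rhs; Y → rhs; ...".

A->CB, B->A, C->ABB, D->DD

  step 0 ⇒ step 1: CCD ⇒ ABB·ABB·DD
    C ↦ ABB
    D ↦ DD
    A ↦ CB  (constrained at step 1)
    B ↦ A  (constrained at step 1)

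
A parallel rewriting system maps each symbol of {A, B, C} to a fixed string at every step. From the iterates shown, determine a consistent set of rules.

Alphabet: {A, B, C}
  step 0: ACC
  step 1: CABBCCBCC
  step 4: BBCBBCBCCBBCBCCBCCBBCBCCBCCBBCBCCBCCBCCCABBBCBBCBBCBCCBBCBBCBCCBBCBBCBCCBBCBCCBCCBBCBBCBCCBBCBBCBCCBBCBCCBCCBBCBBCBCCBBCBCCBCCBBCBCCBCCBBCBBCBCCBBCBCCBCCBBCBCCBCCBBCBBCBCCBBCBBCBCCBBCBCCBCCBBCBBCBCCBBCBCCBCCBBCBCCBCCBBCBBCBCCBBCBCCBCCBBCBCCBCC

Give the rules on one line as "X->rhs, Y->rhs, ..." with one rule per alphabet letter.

A->CAB, B->BBC, C->BCC

  step 0 ⇒ step 1: ACC ⇒ CAB·BCC·BCC
    A ↦ CAB
    C ↦ BCC
    B ↦ BBC  (constrained at step 1)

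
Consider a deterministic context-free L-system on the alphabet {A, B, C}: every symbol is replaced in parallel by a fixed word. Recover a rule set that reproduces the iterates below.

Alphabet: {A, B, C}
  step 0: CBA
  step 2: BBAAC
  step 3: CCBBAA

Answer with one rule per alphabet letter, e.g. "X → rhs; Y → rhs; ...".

  step 2 ⇒ step 3: BBAAC ⇒ C·C·B·B·AA
    A ↦ B
    B ↦ C
    C ↦ AA

A->B, B->C, C->AA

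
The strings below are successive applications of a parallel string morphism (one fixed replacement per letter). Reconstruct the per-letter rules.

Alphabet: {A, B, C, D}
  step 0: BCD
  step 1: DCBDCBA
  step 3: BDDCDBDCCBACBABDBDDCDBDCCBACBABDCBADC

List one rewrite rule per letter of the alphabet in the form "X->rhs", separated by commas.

  step 0 ⇒ step 1: BCD ⇒ DC·BD·CBA
    B ↦ DC
    C ↦ BD
    D ↦ CBA
    A ↦ DB  (constrained at step 1)

A->DB, B->DC, C->BD, D->CBA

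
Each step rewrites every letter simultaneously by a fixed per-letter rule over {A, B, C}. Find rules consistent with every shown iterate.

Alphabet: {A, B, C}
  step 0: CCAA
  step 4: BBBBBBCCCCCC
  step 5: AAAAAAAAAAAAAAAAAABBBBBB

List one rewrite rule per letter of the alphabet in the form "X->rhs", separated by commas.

A->C, B->AAA, C->B

  step 4 ⇒ step 5: BBBBBBCCCCCC ⇒ AAA·AAA·AAA·AAA·AAA·AAA·B·B·B·B·B·B
    B ↦ AAA
    C ↦ B
    A ↦ C  (constrained at step 0)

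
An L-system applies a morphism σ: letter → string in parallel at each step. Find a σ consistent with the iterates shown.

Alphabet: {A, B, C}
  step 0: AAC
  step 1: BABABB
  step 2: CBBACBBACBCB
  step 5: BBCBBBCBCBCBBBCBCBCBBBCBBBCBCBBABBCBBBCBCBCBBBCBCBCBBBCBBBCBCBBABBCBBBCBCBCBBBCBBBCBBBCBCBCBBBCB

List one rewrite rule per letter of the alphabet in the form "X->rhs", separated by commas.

  step 1 ⇒ step 2: BABABB ⇒ CB·BA·CB·BA·CB·CB
    A ↦ BA
    B ↦ CB
  step 0 ⇒ step 1: AAC ⇒ BA·BA·BB
    C ↦ BB

A->BA, B->CB, C->BB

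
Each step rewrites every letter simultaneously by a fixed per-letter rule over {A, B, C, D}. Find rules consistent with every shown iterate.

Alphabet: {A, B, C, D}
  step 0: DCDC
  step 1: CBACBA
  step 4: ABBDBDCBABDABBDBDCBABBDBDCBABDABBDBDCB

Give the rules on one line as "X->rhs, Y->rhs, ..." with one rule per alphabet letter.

  step 0 ⇒ step 1: DCDC ⇒ CB·A·CB·A
    C ↦ A
    D ↦ CB
    A ↦ AB  (constrained at step 1)
    B ↦ BD  (constrained at step 1)

A->AB, B->BD, C->A, D->CB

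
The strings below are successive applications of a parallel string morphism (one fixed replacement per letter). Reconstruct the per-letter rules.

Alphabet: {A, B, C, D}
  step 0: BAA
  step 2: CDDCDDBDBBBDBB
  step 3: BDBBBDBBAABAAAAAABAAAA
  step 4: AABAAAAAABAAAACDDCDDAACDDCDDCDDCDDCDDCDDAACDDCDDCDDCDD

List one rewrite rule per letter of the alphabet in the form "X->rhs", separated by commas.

A->CDD, B->AA, C->BD, D->B

  step 3 ⇒ step 4: BDBBBDBBAABAAAAAABAAAA ⇒ AA·B·AA·AA·AA·B·AA·AA·CDD·CDD·AA·CDD·CDD·CDD·CDD·CDD·CDD·AA·CDD·CDD·CDD·CDD
    A ↦ CDD
    B ↦ AA
    D ↦ B
  step 2 ⇒ step 3: CDDCDDBDBBBDBB ⇒ BD·B·B·BD·B·B·AA·B·AA·AA·AA·B·AA·AA
    C ↦ BD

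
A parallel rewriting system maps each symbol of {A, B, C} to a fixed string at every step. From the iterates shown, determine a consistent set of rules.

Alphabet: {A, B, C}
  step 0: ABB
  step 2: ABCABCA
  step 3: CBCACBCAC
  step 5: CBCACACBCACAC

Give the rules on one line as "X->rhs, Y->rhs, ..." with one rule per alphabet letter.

A->C, B->BC, C->A

  step 2 ⇒ step 3: ABCABCA ⇒ C·BC·A·C·BC·A·C
    A ↦ C
    B ↦ BC
    C ↦ A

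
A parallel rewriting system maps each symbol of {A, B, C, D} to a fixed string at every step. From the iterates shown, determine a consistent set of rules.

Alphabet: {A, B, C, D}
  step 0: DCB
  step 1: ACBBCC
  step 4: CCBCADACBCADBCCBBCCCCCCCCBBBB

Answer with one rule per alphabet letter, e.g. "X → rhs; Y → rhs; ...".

A->CAD, B->CC, C->B, D->ACB

  step 0 ⇒ step 1: DCB ⇒ ACB·B·CC
    B ↦ CC
    C ↦ B
    D ↦ ACB
    A ↦ CAD  (constrained at step 1)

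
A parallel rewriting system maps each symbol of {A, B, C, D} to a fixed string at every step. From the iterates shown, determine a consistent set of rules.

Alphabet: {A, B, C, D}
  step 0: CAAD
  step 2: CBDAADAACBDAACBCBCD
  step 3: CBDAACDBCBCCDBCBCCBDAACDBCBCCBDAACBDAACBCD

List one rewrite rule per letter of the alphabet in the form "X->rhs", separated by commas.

A->BC, B->DAA, C->CB, D->CD

  step 2 ⇒ step 3: CBDAADAACBDAACBCBCD ⇒ CB·DAA·CD·BC·BC·CD·BC·BC·CB·DAA·CD·BC·BC·CB·DAA·CB·DAA·CB·CD
    A ↦ BC
    B ↦ DAA
    C ↦ CB
    D ↦ CD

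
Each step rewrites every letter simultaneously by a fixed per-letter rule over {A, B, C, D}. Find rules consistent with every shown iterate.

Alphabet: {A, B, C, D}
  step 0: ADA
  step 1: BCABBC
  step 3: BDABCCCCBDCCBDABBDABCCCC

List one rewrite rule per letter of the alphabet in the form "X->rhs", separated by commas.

A->BC, B->BD, C->CC, D->AB

  step 0 ⇒ step 1: ADA ⇒ BC·AB·BC
    A ↦ BC
    D ↦ AB
    B ↦ BD  (constrained at step 1)
    C ↦ CC  (constrained at step 1)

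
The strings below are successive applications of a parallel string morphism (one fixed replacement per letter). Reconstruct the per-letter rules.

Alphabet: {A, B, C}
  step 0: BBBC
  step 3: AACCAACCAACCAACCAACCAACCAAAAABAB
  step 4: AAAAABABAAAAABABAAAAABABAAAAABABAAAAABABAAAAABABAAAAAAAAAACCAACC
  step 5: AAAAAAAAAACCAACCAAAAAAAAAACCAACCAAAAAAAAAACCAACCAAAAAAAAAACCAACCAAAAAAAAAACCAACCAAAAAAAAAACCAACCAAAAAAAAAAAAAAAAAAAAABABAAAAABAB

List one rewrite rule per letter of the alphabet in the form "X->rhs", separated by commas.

A->AA, B->CC, C->AB

  step 4 ⇒ step 5: AAAAABABAAAAABABAAAAABABAAAAABABAAAAABABAAAAABABAAAAAAAAAACCAACC ⇒ AA·AA·AA·AA·AA·CC·AA·CC·AA·AA·AA·AA·AA·CC·AA·CC·AA·AA·AA·AA·AA·CC·AA·CC·AA·AA·AA·AA·AA·CC·AA·CC·AA·AA·AA·AA·AA·CC·AA·CC·AA·AA·AA·AA·AA·CC·AA·CC·AA·AA·AA·AA·AA·AA·AA·AA·AA·AA·AB·AB·AA·AA·AB·AB
    A ↦ AA
    B ↦ CC
    C ↦ AB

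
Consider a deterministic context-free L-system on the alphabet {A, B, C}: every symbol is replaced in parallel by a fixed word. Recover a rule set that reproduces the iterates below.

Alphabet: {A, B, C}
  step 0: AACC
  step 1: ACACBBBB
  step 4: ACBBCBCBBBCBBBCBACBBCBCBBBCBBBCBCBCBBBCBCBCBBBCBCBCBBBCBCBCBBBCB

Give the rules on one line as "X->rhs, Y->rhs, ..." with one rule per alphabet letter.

  step 0 ⇒ step 1: AACC ⇒ AC·AC·BB·BB
    A ↦ AC
    C ↦ BB
    B ↦ CB  (constrained at step 1)

A->AC, B->CB, C->BB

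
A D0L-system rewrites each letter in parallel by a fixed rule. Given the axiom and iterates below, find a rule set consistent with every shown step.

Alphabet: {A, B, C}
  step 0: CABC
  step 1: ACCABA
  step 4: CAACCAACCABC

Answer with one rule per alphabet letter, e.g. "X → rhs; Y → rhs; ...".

  step 0 ⇒ step 1: CABC ⇒ A·C·CAB·A
    A ↦ C
    B ↦ CAB
    C ↦ A

A->C, B->CAB, C->A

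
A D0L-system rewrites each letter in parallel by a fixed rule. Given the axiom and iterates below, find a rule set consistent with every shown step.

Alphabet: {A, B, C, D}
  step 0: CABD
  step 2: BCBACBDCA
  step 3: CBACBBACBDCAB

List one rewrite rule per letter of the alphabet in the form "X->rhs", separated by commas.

A->B, B->CB, C->A, D->DC

  step 2 ⇒ step 3: BCBACBDCA ⇒ CB·A·CB·B·A·CB·DC·A·B
    A ↦ B
    B ↦ CB
    C ↦ A
    D ↦ DC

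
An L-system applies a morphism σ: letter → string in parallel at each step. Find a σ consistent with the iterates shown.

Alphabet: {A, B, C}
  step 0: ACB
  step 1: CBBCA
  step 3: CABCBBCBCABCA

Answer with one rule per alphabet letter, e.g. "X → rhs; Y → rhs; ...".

A->CB, B->CA, C->B

  step 0 ⇒ step 1: ACB ⇒ CB·B·CA
    A ↦ CB
    B ↦ CA
    C ↦ B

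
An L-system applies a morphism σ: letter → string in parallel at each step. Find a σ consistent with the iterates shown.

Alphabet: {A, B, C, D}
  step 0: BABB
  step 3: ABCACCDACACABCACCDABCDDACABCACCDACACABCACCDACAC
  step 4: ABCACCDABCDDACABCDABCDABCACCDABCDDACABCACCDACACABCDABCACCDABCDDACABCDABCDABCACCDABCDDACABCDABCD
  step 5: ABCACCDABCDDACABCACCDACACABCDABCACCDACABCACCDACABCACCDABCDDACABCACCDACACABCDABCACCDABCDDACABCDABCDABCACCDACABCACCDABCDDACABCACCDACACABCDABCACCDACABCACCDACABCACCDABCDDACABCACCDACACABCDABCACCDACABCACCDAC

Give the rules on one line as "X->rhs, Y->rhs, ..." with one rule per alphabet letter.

  step 4 ⇒ step 5: ABCACCDABCDDACABCDABCDABCACCDABCDDACABCACCDACACABCDABCACCDABCDDACABCDABCDABCACCDABCDDACABCDABCD ⇒ ABC·ACC·D·ABC·D·D·AC·ABC·ACC·D·AC·AC·ABC·D·ABC·ACC·D·AC·ABC·ACC·D·AC·ABC·ACC·D·ABC·D·D·AC·ABC·ACC·D·AC·AC·ABC·D·ABC·ACC·D·ABC·D·D·AC·ABC·D·ABC·D·ABC·ACC·D·AC·ABC·ACC·D·ABC·D·D·AC·ABC·ACC·D·AC·AC·ABC·D·ABC·ACC·D·AC·ABC·ACC·D·AC·ABC·ACC·D·ABC·D·D·AC·ABC·ACC·D·AC·AC·ABC·D·ABC·ACC·D·AC·ABC·ACC·D·AC
    A ↦ ABC
    B ↦ ACC
    C ↦ D
    D ↦ AC

A->ABC, B->ACC, C->D, D->AC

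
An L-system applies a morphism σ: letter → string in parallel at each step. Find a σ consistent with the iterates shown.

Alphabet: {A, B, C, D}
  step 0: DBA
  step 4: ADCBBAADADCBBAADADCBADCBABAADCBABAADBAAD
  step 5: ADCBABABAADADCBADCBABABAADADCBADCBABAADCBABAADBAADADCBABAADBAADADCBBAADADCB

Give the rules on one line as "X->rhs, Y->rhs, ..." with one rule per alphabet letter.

A->AD, B->BA, C->A, D->CB

  step 4 ⇒ step 5: ADCBBAADADCBBAADADCBADCBABAADCBABAADBAAD ⇒ AD·CB·A·BA·BA·AD·AD·CB·AD·CB·A·BA·BA·AD·AD·CB·AD·CB·A·BA·AD·CB·A·BA·AD·BA·AD·AD·CB·A·BA·AD·BA·AD·AD·CB·BA·AD·AD·CB
    A ↦ AD
    B ↦ BA
    C ↦ A
    D ↦ CB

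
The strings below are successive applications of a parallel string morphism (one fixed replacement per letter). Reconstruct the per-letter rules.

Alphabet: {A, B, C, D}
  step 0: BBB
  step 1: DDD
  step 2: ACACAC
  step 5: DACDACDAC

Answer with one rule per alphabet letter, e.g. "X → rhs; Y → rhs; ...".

A->C, B->D, C->B, D->AC

  step 1 ⇒ step 2: DDD ⇒ AC·AC·AC
    D ↦ AC
    A ↦ C  (constrained at step 2)
  step 0 ⇒ step 1: BBB ⇒ D·D·D
    B ↦ D
    C ↦ B  (constrained at step 2)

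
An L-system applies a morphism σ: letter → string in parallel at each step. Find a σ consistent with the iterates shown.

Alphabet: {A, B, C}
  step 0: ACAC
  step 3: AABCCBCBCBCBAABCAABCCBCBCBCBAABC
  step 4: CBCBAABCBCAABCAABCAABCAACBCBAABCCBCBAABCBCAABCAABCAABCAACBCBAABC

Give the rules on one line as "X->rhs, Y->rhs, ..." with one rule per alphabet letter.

A->CB, B->AA, C->BC

  step 3 ⇒ step 4: AABCCBCBCBCBAABCAABCCBCBCBCBAABC ⇒ CB·CB·AA·BC·BC·AA·BC·AA·BC·AA·BC·AA·CB·CB·AA·BC·CB·CB·AA·BC·BC·AA·BC·AA·BC·AA·BC·AA·CB·CB·AA·BC
    A ↦ CB
    B ↦ AA
    C ↦ BC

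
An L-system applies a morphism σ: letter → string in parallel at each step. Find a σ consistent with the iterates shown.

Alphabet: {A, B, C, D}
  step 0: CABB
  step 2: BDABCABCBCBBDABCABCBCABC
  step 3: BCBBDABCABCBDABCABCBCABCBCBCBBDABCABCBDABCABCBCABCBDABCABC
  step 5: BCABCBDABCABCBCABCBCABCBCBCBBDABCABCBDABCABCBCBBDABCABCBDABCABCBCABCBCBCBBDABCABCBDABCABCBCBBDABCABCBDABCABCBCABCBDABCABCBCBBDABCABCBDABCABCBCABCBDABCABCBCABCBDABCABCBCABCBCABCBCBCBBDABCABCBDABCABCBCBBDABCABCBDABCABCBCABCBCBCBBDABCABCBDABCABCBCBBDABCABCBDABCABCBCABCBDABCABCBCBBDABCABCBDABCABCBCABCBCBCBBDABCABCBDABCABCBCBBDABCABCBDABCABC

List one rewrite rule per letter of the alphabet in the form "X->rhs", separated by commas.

A->BDA, B->BC, C->ABC, D->B

  step 2 ⇒ step 3: BDABCABCBCBBDABCABCBCABC ⇒ BC·B·BDA·BC·ABC·BDA·BC·ABC·BC·ABC·BC·BC·B·BDA·BC·ABC·BDA·BC·ABC·BC·ABC·BDA·BC·ABC
    A ↦ BDA
    B ↦ BC
    C ↦ ABC
    D ↦ B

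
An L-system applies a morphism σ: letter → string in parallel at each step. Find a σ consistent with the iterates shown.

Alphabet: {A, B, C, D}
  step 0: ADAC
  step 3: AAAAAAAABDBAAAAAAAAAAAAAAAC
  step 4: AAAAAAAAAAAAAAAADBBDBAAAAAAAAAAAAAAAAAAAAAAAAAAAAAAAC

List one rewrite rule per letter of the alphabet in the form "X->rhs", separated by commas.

  step 3 ⇒ step 4: AAAAAAAABDBAAAAAAAAAAAAAAAC ⇒ AA·AA·AA·AA·AA·AA·AA·AA·DB·B·DB·AA·AA·AA·AA·AA·AA·AA·AA·AA·AA·AA·AA·AA·AA·AA·AC
    A ↦ AA
    B ↦ DB
    C ↦ AC
    D ↦ B

A->AA, B->DB, C->AC, D->B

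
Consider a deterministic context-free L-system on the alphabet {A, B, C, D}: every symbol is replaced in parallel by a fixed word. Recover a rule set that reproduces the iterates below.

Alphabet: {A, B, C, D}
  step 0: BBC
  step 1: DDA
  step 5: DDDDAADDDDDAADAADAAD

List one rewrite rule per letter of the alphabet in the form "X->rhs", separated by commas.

  step 0 ⇒ step 1: BBC ⇒ D·D·A
    B ↦ D
    C ↦ A
    A ↦ BB  (constrained at step 1)
    D ↦ CCB  (constrained at step 1)

A->BB, B->D, C->A, D->CCB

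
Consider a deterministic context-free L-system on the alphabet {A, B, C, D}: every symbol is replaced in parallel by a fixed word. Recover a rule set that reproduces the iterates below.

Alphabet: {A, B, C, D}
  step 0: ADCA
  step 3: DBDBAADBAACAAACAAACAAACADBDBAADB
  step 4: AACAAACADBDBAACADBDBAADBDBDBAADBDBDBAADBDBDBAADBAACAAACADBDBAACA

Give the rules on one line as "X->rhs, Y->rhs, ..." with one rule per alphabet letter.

A->DB, B->CA, C->AA, D->AA

  step 3 ⇒ step 4: DBDBAADBAACAAACAAACAAACADBDBAADB ⇒ AA·CA·AA·CA·DB·DB·AA·CA·DB·DB·AA·DB·DB·DB·AA·DB·DB·DB·AA·DB·DB·DB·AA·DB·AA·CA·AA·CA·DB·DB·AA·CA
    A ↦ DB
    B ↦ CA
    C ↦ AA
    D ↦ AA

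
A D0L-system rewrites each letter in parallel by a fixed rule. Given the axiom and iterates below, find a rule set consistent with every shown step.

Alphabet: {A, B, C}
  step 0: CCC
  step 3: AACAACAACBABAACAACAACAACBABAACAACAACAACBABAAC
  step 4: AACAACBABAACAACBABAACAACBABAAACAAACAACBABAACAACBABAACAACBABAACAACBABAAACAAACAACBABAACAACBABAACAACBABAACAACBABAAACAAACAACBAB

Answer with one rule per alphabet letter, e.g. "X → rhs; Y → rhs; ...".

  step 3 ⇒ step 4: AACAACAACBABAACAACAACAACBABAACAACAACAACBABAAC ⇒ AAC·AAC·BAB·AAC·AAC·BAB·AAC·AAC·BAB·A·AAC·A·AAC·AAC·BAB·AAC·AAC·BAB·AAC·AAC·BAB·AAC·AAC·BAB·A·AAC·A·AAC·AAC·BAB·AAC·AAC·BAB·AAC·AAC·BAB·AAC·AAC·BAB·A·AAC·A·AAC·AAC·BAB
    A ↦ AAC
    B ↦ A
    C ↦ BAB

A->AAC, B->A, C->BAB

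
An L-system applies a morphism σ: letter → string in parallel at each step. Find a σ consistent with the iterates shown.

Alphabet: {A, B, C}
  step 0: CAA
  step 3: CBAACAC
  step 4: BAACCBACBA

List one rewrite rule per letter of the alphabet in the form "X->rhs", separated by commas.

A->C, B->A, C->BA

  step 3 ⇒ step 4: CBAACAC ⇒ BA·A·C·C·BA·C·BA
    A ↦ C
    B ↦ A
    C ↦ BA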